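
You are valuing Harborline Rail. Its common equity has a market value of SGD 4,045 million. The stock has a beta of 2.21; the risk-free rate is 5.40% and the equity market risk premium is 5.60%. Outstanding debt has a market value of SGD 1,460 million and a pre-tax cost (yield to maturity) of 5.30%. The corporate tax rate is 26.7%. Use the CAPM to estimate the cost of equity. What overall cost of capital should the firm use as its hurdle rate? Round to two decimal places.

14.09%

Cost of equity via CAPM: Re = 5.4% + 2.21 × 5.6% = 17.7760%.
Total capital V = 4045 + 1460 = 5505.
Equity: weight = 4045/5505 = 0.7348; cost = 17.776%.
Debt: weight = 1460/5505 = 0.2652; after-tax cost = 5.3% × (1 − 26.7%) = 3.8849%.
WACC = 0.7348 × 17.7760% + 0.2652 × 3.8849% = 14.0919%.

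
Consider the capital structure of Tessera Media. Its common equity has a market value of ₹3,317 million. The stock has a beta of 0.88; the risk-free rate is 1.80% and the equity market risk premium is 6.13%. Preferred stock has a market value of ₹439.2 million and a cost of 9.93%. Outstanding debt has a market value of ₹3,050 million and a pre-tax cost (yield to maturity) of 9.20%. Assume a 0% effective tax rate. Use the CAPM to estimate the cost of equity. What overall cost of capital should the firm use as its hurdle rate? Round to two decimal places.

Cost of equity via CAPM: Re = 1.8% + 0.88 × 6.13% = 7.1944%.
Total capital V = 3317 + 439.2 + 3050 = 6806.2.
Equity: weight = 3317/6806.2 = 0.4873; cost = 7.1944%.
Preferred: weight = 439.2/6806.2 = 0.0645; cost = 9.93%.
Debt: weight = 3050/6806.2 = 0.4481; after-tax cost = 9.2% × (1 − 0%) = 9.2000%.
WACC = 0.4873 × 7.1944% + 0.0645 × 9.9300% + 0.4481 × 9.2000% = 8.2697%.

8.27%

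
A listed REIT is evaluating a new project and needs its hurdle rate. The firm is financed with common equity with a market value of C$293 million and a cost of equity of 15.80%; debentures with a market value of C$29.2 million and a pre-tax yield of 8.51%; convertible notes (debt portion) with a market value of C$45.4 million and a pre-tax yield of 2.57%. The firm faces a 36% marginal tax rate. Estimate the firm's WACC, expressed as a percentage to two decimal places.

13.23%

Total capital V = 293 + 29.2 + 45.4 = 367.6.
Equity: weight = 293/367.6 = 0.7971; cost = 15.8%.
Debentures: weight = 29.2/367.6 = 0.0794; after-tax cost = 8.51% × (1 − 36%) = 5.4464%.
Convertible notes (debt portion): weight = 45.4/367.6 = 0.1235; after-tax cost = 2.57% × (1 − 36%) = 1.6448%.
WACC = 0.7971 × 15.8000% + 0.0794 × 5.4464% + 0.1235 × 1.6448% = 13.2293%.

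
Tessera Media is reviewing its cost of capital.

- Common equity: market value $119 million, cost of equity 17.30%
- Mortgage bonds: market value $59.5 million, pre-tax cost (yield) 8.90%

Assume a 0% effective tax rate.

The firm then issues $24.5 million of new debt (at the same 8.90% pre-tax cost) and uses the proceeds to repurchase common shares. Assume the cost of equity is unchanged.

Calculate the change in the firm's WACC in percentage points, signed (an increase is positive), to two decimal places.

Current WACC:
Total capital V = 119 + 59.5 = 178.5.
Equity: weight = 119/178.5 = 0.6667; cost = 17.3%.
Mortgage bonds: weight = 59.5/178.5 = 0.3333; after-tax cost = 8.9% × (1 − 0%) = 8.9000%.
WACC = 0.6667 × 17.3000% + 0.3333 × 8.9000% = 14.5000%.
After the change:
Total capital V = 94.5 + 84 = 178.5.
Equity: weight = 94.5/178.5 = 0.5294; cost = 17.3%.
Mortgage bonds: weight = 84/178.5 = 0.4706; after-tax cost = 8.9% × (1 − 0%) = 8.9000%.
WACC = 0.5294 × 17.3000% + 0.4706 × 8.9000% = 13.3471%.
Change in WACC = 13.3471% − 14.5000% = -1.1529 pp.

-1.15 pp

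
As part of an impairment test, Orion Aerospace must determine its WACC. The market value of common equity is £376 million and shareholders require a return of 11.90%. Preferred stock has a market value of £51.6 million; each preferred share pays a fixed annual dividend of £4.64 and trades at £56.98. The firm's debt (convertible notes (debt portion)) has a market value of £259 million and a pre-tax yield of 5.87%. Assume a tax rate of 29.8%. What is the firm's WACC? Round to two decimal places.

8.68%

Cost of preferred: Rp = 4.64 / 56.98 = 8.1432%.
Total capital V = 376 + 51.6 + 259 = 686.6.
Equity: weight = 376/686.6 = 0.5476; cost = 11.9%.
Preferred: weight = 51.6/686.6 = 0.0752; cost = 8.1432%.
Convertible notes (debt portion): weight = 259/686.6 = 0.3772; after-tax cost = 5.87% × (1 − 29.8%) = 4.1207%.
WACC = 0.5476 × 11.9000% + 0.0752 × 8.1432% + 0.3772 × 4.1207% = 8.6832%.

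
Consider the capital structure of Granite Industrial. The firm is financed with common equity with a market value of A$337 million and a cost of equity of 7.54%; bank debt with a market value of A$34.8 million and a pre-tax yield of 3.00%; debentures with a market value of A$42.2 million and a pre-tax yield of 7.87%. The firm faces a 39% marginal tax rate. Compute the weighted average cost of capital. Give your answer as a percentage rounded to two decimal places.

6.78%

Total capital V = 337 + 34.8 + 42.2 = 414.
Equity: weight = 337/414 = 0.8140; cost = 7.54%.
Bank debt: weight = 34.8/414 = 0.0841; after-tax cost = 3% × (1 − 39%) = 1.8300%.
Debentures: weight = 42.2/414 = 0.1019; after-tax cost = 7.87% × (1 − 39%) = 4.8007%.
WACC = 0.8140 × 7.5400% + 0.0841 × 1.8300% + 0.1019 × 4.8007% = 6.7808%.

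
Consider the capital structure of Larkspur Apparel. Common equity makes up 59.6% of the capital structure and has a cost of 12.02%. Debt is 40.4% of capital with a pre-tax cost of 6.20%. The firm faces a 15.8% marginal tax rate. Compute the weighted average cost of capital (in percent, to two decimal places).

9.27%

After-tax cost of debt = 6.2% × (1 − 15.8%) = 5.2204%.
WACC = 0.596 × 12.0200% + 0.404 × 5.2204% = 9.2730%.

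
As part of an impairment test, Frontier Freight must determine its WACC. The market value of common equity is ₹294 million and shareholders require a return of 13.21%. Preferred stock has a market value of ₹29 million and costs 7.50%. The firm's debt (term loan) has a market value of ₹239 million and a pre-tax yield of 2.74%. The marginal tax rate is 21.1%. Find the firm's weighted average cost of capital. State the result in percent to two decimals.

8.22%

Total capital V = 294 + 29 + 239 = 562.
Equity: weight = 294/562 = 0.5231; cost = 13.21%.
Preferred: weight = 29/562 = 0.0516; cost = 7.5%.
Term loan: weight = 239/562 = 0.4253; after-tax cost = 2.74% × (1 − 21.1%) = 2.1619%.
WACC = 0.5231 × 13.2100% + 0.0516 × 7.5000% + 0.4253 × 2.1619% = 8.2169%.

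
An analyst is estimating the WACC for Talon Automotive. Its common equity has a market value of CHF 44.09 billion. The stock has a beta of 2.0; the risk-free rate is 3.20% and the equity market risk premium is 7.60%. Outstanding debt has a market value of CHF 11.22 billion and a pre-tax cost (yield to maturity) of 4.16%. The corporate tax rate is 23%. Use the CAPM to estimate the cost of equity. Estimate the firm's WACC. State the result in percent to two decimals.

15.32%

Cost of equity via CAPM: Re = 3.2% + 2.0 × 7.6% = 18.4000%.
Total capital V = 44.09 + 11.22 = 55.31.
Equity: weight = 44.09/55.31 = 0.7971; cost = 18.4%.
Debt: weight = 11.22/55.31 = 0.2029; after-tax cost = 4.16% × (1 − 23%) = 3.2032%.
WACC = 0.7971 × 18.4000% + 0.2029 × 3.2032% = 15.3172%.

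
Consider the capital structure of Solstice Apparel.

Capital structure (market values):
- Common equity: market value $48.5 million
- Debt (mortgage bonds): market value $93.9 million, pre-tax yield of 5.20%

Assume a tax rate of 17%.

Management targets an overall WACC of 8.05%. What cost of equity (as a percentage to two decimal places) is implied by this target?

Total capital V = 48.5 + 93.9 = 142.4.
Equity weight = 48.5/142.4 = 0.3406.
Mortgage bonds weight = 93.9/142.4 = 0.6594.
Debt contribution = 0.6594 × 5.2% × (1 − 17%) = 2.8460%.
Required equity contribution = 8.05% − 2.8460% = 5.2040%.
Re = 5.2040% / 0.3406 = 15.2793%.

15.28%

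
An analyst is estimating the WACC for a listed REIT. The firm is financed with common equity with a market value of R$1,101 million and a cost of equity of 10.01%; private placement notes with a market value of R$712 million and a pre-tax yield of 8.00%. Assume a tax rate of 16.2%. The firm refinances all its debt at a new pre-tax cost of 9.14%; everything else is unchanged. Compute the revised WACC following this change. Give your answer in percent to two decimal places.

9.09%

After the change:
Total capital V = 1101 + 712 = 1813.
Equity: weight = 1101/1813 = 0.6073; cost = 10.01%.
Private placement notes: weight = 712/1813 = 0.3927; after-tax cost = 9.14% × (1 − 16.2%) = 7.6593%.
WACC = 0.6073 × 10.0100% + 0.3927 × 7.6593% = 9.0868%.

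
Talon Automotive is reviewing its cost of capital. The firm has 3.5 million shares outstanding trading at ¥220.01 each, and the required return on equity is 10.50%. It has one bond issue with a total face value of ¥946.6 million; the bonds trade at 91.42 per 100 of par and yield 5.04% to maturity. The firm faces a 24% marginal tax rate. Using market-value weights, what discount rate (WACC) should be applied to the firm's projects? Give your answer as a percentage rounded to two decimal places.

Market value of equity E = 220.01 × 3.5m = 770.035m. Market value of debt D = 946.6m × 91.42/100 = 865.38172m.
Total capital V = 770.035 + 865.38172 = 1635.41672.
Equity: weight = 770.035/1635.41672 = 0.4708; cost = 10.5%.
Bonds outstanding: weight = 865.38172/1635.41672 = 0.5292; after-tax cost = 5.04% × (1 − 24%) = 3.8304%.
WACC = 0.4708 × 10.5000% + 0.5292 × 3.8304% = 6.9708%.

6.97%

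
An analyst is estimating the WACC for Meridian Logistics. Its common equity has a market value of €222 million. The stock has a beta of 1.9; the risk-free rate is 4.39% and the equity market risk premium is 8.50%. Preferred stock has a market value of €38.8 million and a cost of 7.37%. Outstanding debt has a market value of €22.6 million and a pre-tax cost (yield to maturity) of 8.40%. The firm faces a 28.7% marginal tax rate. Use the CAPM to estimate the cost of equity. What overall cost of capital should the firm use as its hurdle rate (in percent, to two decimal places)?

17.58%

Cost of equity via CAPM: Re = 4.39% + 1.9 × 8.5% = 20.5400%.
Total capital V = 222 + 38.8 + 22.6 = 283.4.
Equity: weight = 222/283.4 = 0.7833; cost = 20.54%.
Preferred: weight = 38.8/283.4 = 0.1369; cost = 7.37%.
Debt: weight = 22.6/283.4 = 0.0797; after-tax cost = 8.4% × (1 − 28.7%) = 5.9892%.
WACC = 0.7833 × 20.5400% + 0.1369 × 7.3700% + 0.0797 × 5.9892% = 17.5765%.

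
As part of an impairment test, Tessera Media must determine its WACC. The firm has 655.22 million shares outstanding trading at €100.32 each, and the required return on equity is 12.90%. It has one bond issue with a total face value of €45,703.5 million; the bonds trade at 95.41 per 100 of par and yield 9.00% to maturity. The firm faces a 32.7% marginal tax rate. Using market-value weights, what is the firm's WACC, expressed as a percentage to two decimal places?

Market value of equity E = 100.32 × 655.22m = 65731.6704m. Market value of debt D = 45703.5m × 95.41/100 = 43605.70935m.
Total capital V = 65731.6704 + 43605.70935 = 109337.37975.
Equity: weight = 65731.6704/109337.37975 = 0.6012; cost = 12.9%.
Bonds outstanding: weight = 43605.70935/109337.37975 = 0.3988; after-tax cost = 9% × (1 − 32.7%) = 6.0570%.
WACC = 0.6012 × 12.9000% + 0.3988 × 6.0570% = 10.1709%.

10.17%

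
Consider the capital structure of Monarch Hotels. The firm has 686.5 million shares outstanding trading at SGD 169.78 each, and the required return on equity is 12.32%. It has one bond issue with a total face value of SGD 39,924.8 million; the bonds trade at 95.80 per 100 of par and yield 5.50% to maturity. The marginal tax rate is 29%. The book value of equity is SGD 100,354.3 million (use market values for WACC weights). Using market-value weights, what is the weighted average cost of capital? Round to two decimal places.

10.24%

Market value of equity E = 169.78 × 686.5m = 116553.97m. Market value of debt D = 39924.8m × 95.8/100 = 38247.9584m.
Total capital V = 116553.97 + 38247.9584 = 154801.9284.
Equity: weight = 116553.97/154801.9284 = 0.7529; cost = 12.32%.
Bonds outstanding: weight = 38247.9584/154801.9284 = 0.2471; after-tax cost = 5.5% × (1 − 29%) = 3.9050%.
WACC = 0.7529 × 12.3200% + 0.2471 × 3.9050% = 10.2408%.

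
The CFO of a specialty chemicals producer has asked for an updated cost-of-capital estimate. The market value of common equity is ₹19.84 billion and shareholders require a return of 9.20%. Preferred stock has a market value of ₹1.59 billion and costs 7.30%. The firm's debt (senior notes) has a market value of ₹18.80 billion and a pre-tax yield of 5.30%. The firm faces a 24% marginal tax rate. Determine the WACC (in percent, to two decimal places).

6.71%

Total capital V = 19.84 + 1.59 + 18.8 = 40.23.
Equity: weight = 19.84/40.23 = 0.4932; cost = 9.2%.
Preferred: weight = 1.59/40.23 = 0.0395; cost = 7.3%.
Senior notes: weight = 18.8/40.23 = 0.4673; after-tax cost = 5.3% × (1 − 24%) = 4.0280%.
WACC = 0.4932 × 9.2000% + 0.0395 × 7.3000% + 0.4673 × 4.0280% = 6.7080%.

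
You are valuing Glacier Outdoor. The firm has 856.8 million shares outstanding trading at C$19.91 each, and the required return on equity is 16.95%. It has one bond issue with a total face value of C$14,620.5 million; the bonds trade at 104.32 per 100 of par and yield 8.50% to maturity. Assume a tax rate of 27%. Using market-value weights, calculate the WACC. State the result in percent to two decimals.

11.88%

Market value of equity E = 19.91 × 856.8m = 17058.888m. Market value of debt D = 14620.5m × 104.32/100 = 15252.1056m.
Total capital V = 17058.888 + 15252.1056 = 32310.9936.
Equity: weight = 17058.888/32310.9936 = 0.5280; cost = 16.95%.
Bonds outstanding: weight = 15252.1056/32310.9936 = 0.4720; after-tax cost = 8.5% × (1 − 27%) = 6.2050%.
WACC = 0.5280 × 16.9500% + 0.4720 × 6.2050% = 11.8779%.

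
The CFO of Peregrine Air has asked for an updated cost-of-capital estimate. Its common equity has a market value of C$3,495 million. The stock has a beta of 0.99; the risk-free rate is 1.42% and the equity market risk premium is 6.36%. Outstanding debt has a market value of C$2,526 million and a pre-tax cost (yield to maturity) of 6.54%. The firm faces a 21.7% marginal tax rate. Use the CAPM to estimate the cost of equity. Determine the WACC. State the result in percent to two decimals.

Cost of equity via CAPM: Re = 1.42% + 0.99 × 6.36% = 7.7164%.
Total capital V = 3495 + 2526 = 6021.
Equity: weight = 3495/6021 = 0.5805; cost = 7.7164%.
Debt: weight = 2526/6021 = 0.4195; after-tax cost = 6.54% × (1 − 21.7%) = 5.1208%.
WACC = 0.5805 × 7.7164% + 0.4195 × 5.1208% = 6.6275%.

6.63%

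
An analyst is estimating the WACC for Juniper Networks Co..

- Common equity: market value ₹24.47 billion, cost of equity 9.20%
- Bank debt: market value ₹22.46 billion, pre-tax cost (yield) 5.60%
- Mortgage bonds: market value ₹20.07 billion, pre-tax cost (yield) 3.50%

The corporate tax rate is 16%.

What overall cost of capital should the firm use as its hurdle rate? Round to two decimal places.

5.82%

Total capital V = 24.47 + 22.46 + 20.07 = 67.
Equity: weight = 24.47/67 = 0.3652; cost = 9.2%.
Bank debt: weight = 22.46/67 = 0.3352; after-tax cost = 5.6% × (1 − 16%) = 4.7040%.
Mortgage bonds: weight = 20.07/67 = 0.2996; after-tax cost = 3.5% × (1 − 16%) = 2.9400%.
WACC = 0.3652 × 9.2000% + 0.3352 × 4.7040% + 0.2996 × 2.9400% = 5.8176%.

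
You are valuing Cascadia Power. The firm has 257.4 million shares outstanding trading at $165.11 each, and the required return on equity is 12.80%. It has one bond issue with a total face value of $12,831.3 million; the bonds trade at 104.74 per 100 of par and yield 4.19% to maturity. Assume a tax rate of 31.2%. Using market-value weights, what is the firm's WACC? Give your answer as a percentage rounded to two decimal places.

10.42%

Market value of equity E = 165.11 × 257.4m = 42499.314m. Market value of debt D = 12831.3m × 104.74/100 = 13439.50362m.
Total capital V = 42499.314 + 13439.50362 = 55938.81762.
Equity: weight = 42499.314/55938.81762 = 0.7597; cost = 12.8%.
Bonds outstanding: weight = 13439.50362/55938.81762 = 0.2403; after-tax cost = 4.19% × (1 − 31.2%) = 2.8827%.
WACC = 0.7597 × 12.8000% + 0.2403 × 2.8827% = 10.4173%.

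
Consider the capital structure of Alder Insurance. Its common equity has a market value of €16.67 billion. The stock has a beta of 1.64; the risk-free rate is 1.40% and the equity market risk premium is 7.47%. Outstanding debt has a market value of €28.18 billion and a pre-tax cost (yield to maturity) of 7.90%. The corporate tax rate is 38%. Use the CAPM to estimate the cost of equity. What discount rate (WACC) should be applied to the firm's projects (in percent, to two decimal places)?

Cost of equity via CAPM: Re = 1.4% + 1.64 × 7.47% = 13.6508%.
Total capital V = 16.67 + 28.18 = 44.85.
Equity: weight = 16.67/44.85 = 0.3717; cost = 13.6508%.
Debt: weight = 28.18/44.85 = 0.6283; after-tax cost = 7.9% × (1 − 38%) = 4.8980%.
WACC = 0.3717 × 13.6508% + 0.6283 × 4.8980% = 8.1513%.

8.15%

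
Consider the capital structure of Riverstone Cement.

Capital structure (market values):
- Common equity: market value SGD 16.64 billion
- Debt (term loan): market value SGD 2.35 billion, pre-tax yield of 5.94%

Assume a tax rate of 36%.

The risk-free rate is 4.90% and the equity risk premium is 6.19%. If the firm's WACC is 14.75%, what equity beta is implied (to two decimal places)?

1.84

Total capital V = 16.64 + 2.35 = 18.99.
Equity weight = 16.64/18.99 = 0.8763.
Term loan weight = 2.35/18.99 = 0.1237.
Debt contribution = 0.1237 × 5.94% × (1 − 36%) = 0.4704%.
Required equity contribution = 14.75% − 0.4704% = 14.2796%  ⇒  Re = 16.2962%.
CAPM: 16.2962% = 4.9% + β × 6.19%  ⇒  β = 1.8411.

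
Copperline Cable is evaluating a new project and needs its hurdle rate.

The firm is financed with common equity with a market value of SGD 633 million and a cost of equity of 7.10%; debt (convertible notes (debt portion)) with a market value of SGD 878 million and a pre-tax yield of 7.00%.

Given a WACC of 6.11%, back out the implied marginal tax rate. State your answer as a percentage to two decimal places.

Total capital V = 633 + 878 = 1511.
Equity weight = 633/1511 = 0.4189.
Convertible notes (debt portion) weight = 878/1511 = 0.5811.
Equity contribution = 0.4189 × 7.1% = 2.9744%.
Debt contribution must be 6.11% − 2.9744% = 3.1356%.
0.5811 × 7% × (1 − T) = 3.1356%  ⇒  (1 − T) = 0.7709.
T = 22.9107%.

22.91%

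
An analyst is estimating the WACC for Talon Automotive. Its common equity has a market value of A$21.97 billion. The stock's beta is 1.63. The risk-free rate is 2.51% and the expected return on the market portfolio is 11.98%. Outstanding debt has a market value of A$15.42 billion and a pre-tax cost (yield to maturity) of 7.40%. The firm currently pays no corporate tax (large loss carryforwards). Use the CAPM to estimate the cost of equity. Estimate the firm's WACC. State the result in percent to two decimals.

13.60%

Market risk premium = 11.98% − 2.51% = 9.47%.
Cost of equity via CAPM: Re = 2.51% + 1.63 × 9.47% = 17.9461%.
Total capital V = 21.97 + 15.42 = 37.39.
Equity: weight = 21.97/37.39 = 0.5876; cost = 17.9461%.
Debt: weight = 15.42/37.39 = 0.4124; after-tax cost = 7.4% × (1 − 0%) = 7.4000%.
WACC = 0.5876 × 17.9461% + 0.4124 × 7.4000% = 13.5968%.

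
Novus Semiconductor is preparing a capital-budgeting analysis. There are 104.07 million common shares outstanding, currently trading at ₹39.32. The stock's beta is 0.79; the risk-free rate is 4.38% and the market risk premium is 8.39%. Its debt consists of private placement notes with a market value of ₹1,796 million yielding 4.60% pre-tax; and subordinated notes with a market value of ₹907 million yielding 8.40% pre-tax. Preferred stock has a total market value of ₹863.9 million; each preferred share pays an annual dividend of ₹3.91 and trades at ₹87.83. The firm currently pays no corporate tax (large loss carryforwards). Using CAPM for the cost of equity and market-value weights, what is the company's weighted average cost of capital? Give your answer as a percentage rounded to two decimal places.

8.46%

Cost of equity via CAPM: Re = 4.38% + 0.79 × 8.39% = 11.0081%.
Cost of preferred: Rp = 3.91 / 87.83 = 4.4518%.
Market value of equity E = 39.32 × 104.07m = 4092.0324m.
Total capital V = 4092.0324 + 863.9 + 1796 + 907 = 7658.9324.
Equity: weight = 4092.0324/7658.9324 = 0.5343; cost = 11.0081%.
Preferred: weight = 863.9/7658.9324 = 0.1128; cost = 4.4518%.
Private placement notes: weight = 1796/7658.9324 = 0.2345; after-tax cost = 4.6% × (1 − 0%) = 4.6000%.
Subordinated notes: weight = 907/7658.9324 = 0.1184; after-tax cost = 8.4% × (1 − 0%) = 8.4000%.
WACC = 0.5343 × 11.0081% + 0.1128 × 4.4518% + 0.2345 × 4.6000% + 0.1184 × 8.4000% = 8.4570%.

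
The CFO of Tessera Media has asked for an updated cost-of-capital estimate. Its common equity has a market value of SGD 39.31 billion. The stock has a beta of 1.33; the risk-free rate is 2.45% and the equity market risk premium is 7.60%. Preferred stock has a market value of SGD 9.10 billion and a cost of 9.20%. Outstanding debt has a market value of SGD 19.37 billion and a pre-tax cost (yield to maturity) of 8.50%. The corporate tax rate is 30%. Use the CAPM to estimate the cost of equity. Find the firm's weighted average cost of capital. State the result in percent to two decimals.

Cost of equity via CAPM: Re = 2.45% + 1.33 × 7.6% = 12.5580%.
Total capital V = 39.31 + 9.1 + 19.37 = 67.78.
Equity: weight = 39.31/67.78 = 0.5800; cost = 12.558%.
Preferred: weight = 9.1/67.78 = 0.1343; cost = 9.2%.
Debt: weight = 19.37/67.78 = 0.2858; after-tax cost = 8.5% × (1 − 30%) = 5.9500%.
WACC = 0.5800 × 12.5580% + 0.1343 × 9.2000% + 0.2858 × 5.9500% = 10.2187%.

10.22%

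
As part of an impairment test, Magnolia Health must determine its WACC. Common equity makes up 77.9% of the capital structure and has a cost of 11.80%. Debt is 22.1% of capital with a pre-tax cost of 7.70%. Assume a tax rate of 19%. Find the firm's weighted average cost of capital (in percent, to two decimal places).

10.57%

After-tax cost of debt = 7.7% × (1 − 19%) = 6.2370%.
WACC = 0.779 × 11.8000% + 0.221 × 6.2370% = 10.5706%.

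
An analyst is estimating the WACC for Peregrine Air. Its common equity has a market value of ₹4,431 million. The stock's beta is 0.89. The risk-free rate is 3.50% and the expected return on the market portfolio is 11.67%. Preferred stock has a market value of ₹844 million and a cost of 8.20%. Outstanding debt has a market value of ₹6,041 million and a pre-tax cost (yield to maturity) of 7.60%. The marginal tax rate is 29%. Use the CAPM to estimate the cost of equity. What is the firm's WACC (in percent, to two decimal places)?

7.71%

Market risk premium = 11.67% − 3.5% = 8.17%.
Cost of equity via CAPM: Re = 3.5% + 0.89 × 8.17% = 10.7713%.
Total capital V = 4431 + 844 + 6041 = 11316.
Equity: weight = 4431/11316 = 0.3916; cost = 10.7713%.
Preferred: weight = 844/11316 = 0.0746; cost = 8.2%.
Debt: weight = 6041/11316 = 0.5338; after-tax cost = 7.6% × (1 − 29%) = 5.3960%.
WACC = 0.3916 × 10.7713% + 0.0746 × 8.2000% + 0.5338 × 5.3960% = 7.7099%.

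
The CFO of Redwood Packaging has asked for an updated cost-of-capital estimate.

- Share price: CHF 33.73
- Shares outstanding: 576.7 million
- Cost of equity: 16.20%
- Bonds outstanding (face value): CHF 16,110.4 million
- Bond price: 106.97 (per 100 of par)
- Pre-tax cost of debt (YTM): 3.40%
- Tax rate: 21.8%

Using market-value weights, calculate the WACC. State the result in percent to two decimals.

Market value of equity E = 33.73 × 576.7m = 19452.091m. Market value of debt D = 16110.4m × 106.97/100 = 17233.29488m.
Total capital V = 19452.091 + 17233.29488 = 36685.38588.
Equity: weight = 19452.091/36685.38588 = 0.5302; cost = 16.2%.
Bonds outstanding: weight = 17233.29488/36685.38588 = 0.4698; after-tax cost = 3.4% × (1 − 21.8%) = 2.6588%.
WACC = 0.5302 × 16.2000% + 0.4698 × 2.6588% = 9.8389%.

9.84%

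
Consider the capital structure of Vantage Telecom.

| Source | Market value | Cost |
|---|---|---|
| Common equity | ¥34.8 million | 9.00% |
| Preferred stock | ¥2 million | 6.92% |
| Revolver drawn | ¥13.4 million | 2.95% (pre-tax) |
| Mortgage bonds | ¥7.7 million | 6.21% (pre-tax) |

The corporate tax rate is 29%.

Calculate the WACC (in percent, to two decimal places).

Total capital V = 34.8 + 2 + 13.4 + 7.7 = 57.9.
Equity: weight = 34.8/57.9 = 0.6010; cost = 9%.
Preferred: weight = 2/57.9 = 0.0345; cost = 6.92%.
Revolver drawn: weight = 13.4/57.9 = 0.2314; after-tax cost = 2.95% × (1 − 29%) = 2.0945%.
Mortgage bonds: weight = 7.7/57.9 = 0.1330; after-tax cost = 6.21% × (1 − 29%) = 4.4091%.
WACC = 0.6010 × 9.0000% + 0.0345 × 6.9200% + 0.2314 × 2.0945% + 0.1330 × 4.4091% = 6.7195%.

6.72%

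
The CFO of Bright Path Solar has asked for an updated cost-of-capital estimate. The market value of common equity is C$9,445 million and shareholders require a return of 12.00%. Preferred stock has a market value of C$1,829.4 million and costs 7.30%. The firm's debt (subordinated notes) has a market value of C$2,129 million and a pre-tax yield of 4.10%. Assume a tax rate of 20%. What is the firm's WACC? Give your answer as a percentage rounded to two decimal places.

9.97%

Total capital V = 9445 + 1829.4 + 2129 = 13403.4.
Equity: weight = 9445/13403.4 = 0.7047; cost = 12%.
Preferred: weight = 1829.4/13403.4 = 0.1365; cost = 7.3%.
Subordinated notes: weight = 2129/13403.4 = 0.1588; after-tax cost = 4.1% × (1 − 20%) = 3.2800%.
WACC = 0.7047 × 12.0000% + 0.1365 × 7.3000% + 0.1588 × 3.2800% = 9.9734%.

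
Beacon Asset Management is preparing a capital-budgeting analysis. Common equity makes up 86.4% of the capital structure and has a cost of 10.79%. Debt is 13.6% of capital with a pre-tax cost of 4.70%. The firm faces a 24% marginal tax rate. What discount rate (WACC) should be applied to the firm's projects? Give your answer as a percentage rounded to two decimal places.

9.81%

After-tax cost of debt = 4.7% × (1 − 24%) = 3.5720%.
WACC = 0.864 × 10.7900% + 0.136 × 3.5720% = 9.8084%.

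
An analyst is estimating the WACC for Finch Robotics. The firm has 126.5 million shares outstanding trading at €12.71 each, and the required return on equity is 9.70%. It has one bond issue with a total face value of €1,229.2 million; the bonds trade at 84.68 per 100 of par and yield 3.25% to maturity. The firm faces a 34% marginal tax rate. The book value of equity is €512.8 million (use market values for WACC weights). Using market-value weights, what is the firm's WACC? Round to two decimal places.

6.73%

Market value of equity E = 12.71 × 126.5m = 1607.815m. Market value of debt D = 1229.2m × 84.68/100 = 1040.88656m.
Total capital V = 1607.815 + 1040.88656 = 2648.70156.
Equity: weight = 1607.815/2648.70156 = 0.6070; cost = 9.7%.
Bonds outstanding: weight = 1040.88656/2648.70156 = 0.3930; after-tax cost = 3.25% × (1 − 34%) = 2.1450%.
WACC = 0.6070 × 9.7000% + 0.3930 × 2.1450% = 6.7310%.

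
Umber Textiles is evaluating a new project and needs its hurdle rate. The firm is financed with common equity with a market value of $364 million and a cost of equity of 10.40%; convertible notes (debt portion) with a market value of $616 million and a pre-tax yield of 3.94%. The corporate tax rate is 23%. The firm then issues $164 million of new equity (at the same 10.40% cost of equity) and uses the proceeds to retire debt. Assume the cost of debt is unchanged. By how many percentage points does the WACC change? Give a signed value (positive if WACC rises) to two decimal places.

+1.23 pp

Current WACC:
Total capital V = 364 + 616 = 980.
Equity: weight = 364/980 = 0.3714; cost = 10.4%.
Convertible notes (debt portion): weight = 616/980 = 0.6286; after-tax cost = 3.94% × (1 − 23%) = 3.0338%.
WACC = 0.3714 × 10.4000% + 0.6286 × 3.0338% = 5.7698%.
After the change:
Total capital V = 528 + 452 = 980.
Equity: weight = 528/980 = 0.5388; cost = 10.4%.
Convertible notes (debt portion): weight = 452/980 = 0.4612; after-tax cost = 3.94% × (1 − 23%) = 3.0338%.
WACC = 0.5388 × 10.4000% + 0.4612 × 3.0338% = 7.0025%.
Change in WACC = 7.0025% − 5.7698% = 1.2327 pp.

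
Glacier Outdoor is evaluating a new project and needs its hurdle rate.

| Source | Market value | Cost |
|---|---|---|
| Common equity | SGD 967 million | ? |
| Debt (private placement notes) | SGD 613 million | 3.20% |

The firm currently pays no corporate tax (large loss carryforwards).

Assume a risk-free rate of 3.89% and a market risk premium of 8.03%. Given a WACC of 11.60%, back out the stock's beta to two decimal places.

Total capital V = 967 + 613 = 1580.
Equity weight = 967/1580 = 0.6120.
Private placement notes weight = 613/1580 = 0.3880.
Debt contribution = 0.3880 × 3.2% × (1 − 0%) = 1.2415%.
Required equity contribution = 11.6% − 1.2415% = 10.3585%  ⇒  Re = 16.9249%.
CAPM: 16.9249% = 3.89% + β × 8.03%  ⇒  β = 1.6233.

1.62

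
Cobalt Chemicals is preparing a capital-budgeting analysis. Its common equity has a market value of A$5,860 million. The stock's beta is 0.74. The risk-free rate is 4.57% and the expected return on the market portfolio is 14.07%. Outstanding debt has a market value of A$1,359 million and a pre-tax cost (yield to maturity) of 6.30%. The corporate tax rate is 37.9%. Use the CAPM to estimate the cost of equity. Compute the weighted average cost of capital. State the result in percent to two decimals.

Market risk premium = 14.07% − 4.57% = 9.5%.
Cost of equity via CAPM: Re = 4.57% + 0.74 × 9.5% = 11.6000%.
Total capital V = 5860 + 1359 = 7219.
Equity: weight = 5860/7219 = 0.8117; cost = 11.6%.
Debt: weight = 1359/7219 = 0.1883; after-tax cost = 6.3% × (1 − 37.9%) = 3.9123%.
WACC = 0.8117 × 11.6000% + 0.1883 × 3.9123% = 10.1528%.

10.15%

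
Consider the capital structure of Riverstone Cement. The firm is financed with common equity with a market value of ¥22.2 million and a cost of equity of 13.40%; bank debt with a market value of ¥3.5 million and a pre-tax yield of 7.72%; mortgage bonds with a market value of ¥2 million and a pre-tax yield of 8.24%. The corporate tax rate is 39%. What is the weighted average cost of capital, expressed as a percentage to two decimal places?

11.70%

Total capital V = 22.2 + 3.5 + 2 = 27.7.
Equity: weight = 22.2/27.7 = 0.8014; cost = 13.4%.
Bank debt: weight = 3.5/27.7 = 0.1264; after-tax cost = 7.72% × (1 − 39%) = 4.7092%.
Mortgage bonds: weight = 2/27.7 = 0.0722; after-tax cost = 8.24% × (1 − 39%) = 5.0264%.
WACC = 0.8014 × 13.4000% + 0.1264 × 4.7092% + 0.0722 × 5.0264% = 11.6973%.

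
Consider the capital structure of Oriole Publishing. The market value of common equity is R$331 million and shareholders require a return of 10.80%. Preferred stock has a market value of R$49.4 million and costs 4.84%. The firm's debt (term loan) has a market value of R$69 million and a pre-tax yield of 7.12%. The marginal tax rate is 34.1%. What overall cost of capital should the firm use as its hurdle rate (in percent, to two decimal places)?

Total capital V = 331 + 49.4 + 69 = 449.4.
Equity: weight = 331/449.4 = 0.7365; cost = 10.8%.
Preferred: weight = 49.4/449.4 = 0.1099; cost = 4.84%.
Term loan: weight = 69/449.4 = 0.1535; after-tax cost = 7.12% × (1 − 34.1%) = 4.6921%.
WACC = 0.7365 × 10.8000% + 0.1099 × 4.8400% + 0.1535 × 4.6921% = 9.2071%.

9.21%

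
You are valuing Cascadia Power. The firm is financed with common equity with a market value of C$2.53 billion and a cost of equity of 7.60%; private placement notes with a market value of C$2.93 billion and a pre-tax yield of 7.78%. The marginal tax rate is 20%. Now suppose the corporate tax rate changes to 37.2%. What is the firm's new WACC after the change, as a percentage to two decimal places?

6.14%

After the change:
Total capital V = 2.53 + 2.93 = 5.46.
Equity: weight = 2.53/5.46 = 0.4634; cost = 7.6%.
Private placement notes: weight = 2.93/5.46 = 0.5366; after-tax cost = 7.78% × (1 − 37.2%) = 4.8858%.
WACC = 0.4634 × 7.6000% + 0.5366 × 4.8858% = 6.1435%.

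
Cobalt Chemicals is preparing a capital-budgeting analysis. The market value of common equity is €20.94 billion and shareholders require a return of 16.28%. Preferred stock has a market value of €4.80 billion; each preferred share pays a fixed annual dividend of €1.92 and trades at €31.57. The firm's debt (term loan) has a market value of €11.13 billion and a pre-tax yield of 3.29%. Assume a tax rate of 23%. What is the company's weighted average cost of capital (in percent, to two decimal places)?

10.80%

Cost of preferred: Rp = 1.92 / 31.57 = 6.0817%.
Total capital V = 20.94 + 4.8 + 11.13 = 36.87.
Equity: weight = 20.94/36.87 = 0.5679; cost = 16.28%.
Preferred: weight = 4.8/36.87 = 0.1302; cost = 6.0817%.
Term loan: weight = 11.13/36.87 = 0.3019; after-tax cost = 3.29% × (1 − 23%) = 2.5333%.
WACC = 0.5679 × 16.2800% + 0.1302 × 6.0817% + 0.3019 × 2.5333% = 10.8026%.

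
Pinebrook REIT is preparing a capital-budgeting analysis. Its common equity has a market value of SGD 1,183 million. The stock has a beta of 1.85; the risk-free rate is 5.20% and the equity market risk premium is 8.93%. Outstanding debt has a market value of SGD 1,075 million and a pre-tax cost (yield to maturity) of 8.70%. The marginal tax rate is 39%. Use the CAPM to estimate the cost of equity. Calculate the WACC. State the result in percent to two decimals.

13.91%

Cost of equity via CAPM: Re = 5.2% + 1.85 × 8.93% = 21.7205%.
Total capital V = 1183 + 1075 = 2258.
Equity: weight = 1183/2258 = 0.5239; cost = 21.7205%.
Debt: weight = 1075/2258 = 0.4761; after-tax cost = 8.7% × (1 − 39%) = 5.3070%.
WACC = 0.5239 × 21.7205% + 0.4761 × 5.3070% = 13.9063%.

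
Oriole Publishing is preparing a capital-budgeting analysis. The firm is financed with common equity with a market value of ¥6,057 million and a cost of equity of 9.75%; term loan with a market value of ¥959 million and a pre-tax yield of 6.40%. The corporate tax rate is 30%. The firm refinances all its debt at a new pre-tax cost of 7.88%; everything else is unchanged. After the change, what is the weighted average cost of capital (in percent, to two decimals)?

9.17%

After the change:
Total capital V = 6057 + 959 = 7016.
Equity: weight = 6057/7016 = 0.8633; cost = 9.75%.
Term loan: weight = 959/7016 = 0.1367; after-tax cost = 7.88% × (1 − 30%) = 5.5160%.
WACC = 0.8633 × 9.7500% + 0.1367 × 5.5160% = 9.1713%.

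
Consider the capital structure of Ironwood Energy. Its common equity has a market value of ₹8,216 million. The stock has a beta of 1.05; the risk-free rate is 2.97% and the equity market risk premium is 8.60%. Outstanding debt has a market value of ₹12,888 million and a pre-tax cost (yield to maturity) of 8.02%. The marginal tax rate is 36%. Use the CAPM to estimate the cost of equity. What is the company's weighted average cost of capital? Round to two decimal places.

7.81%

Cost of equity via CAPM: Re = 2.97% + 1.05 × 8.6% = 12.0000%.
Total capital V = 8216 + 12888 = 21104.
Equity: weight = 8216/21104 = 0.3893; cost = 12%.
Debt: weight = 12888/21104 = 0.6107; after-tax cost = 8.02% × (1 − 36%) = 5.1328%.
WACC = 0.3893 × 12.0000% + 0.6107 × 5.1328% = 7.8063%.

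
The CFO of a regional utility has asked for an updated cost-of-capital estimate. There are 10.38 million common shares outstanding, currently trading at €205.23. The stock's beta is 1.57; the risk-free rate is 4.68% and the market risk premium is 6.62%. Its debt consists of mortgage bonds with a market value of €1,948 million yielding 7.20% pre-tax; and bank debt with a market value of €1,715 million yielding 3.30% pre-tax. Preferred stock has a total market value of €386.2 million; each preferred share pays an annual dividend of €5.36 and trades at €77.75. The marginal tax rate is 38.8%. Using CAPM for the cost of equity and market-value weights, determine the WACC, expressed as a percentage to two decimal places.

Cost of equity via CAPM: Re = 4.68% + 1.57 × 6.62% = 15.0734%.
Cost of preferred: Rp = 5.36 / 77.75 = 6.8939%.
Market value of equity E = 205.23 × 10.38m = 2130.2874m.
Total capital V = 2130.2874 + 386.2 + 1948 + 1715 = 6179.4874.
Equity: weight = 2130.2874/6179.4874 = 0.3447; cost = 15.0734%.
Preferred: weight = 386.2/6179.4874 = 0.0625; cost = 6.8939%.
Mortgage bonds: weight = 1948/6179.4874 = 0.3152; after-tax cost = 7.2% × (1 − 38.8%) = 4.4064%.
Bank debt: weight = 1715/6179.4874 = 0.2775; after-tax cost = 3.3% × (1 − 38.8%) = 2.0196%.
WACC = 0.3447 × 15.0734% + 0.0625 × 6.8939% + 0.3152 × 4.4064% + 0.2775 × 2.0196% = 7.5767%.

7.58%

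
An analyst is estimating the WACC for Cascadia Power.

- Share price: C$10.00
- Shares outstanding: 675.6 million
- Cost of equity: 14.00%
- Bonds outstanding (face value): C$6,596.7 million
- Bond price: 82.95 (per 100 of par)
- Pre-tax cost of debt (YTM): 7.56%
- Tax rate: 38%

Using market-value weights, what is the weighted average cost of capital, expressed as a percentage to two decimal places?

9.83%

Market value of equity E = 10.0 × 675.6m = 6756m. Market value of debt D = 6596.7m × 82.95/100 = 5471.96265m.
Total capital V = 6756 + 5471.96265 = 12227.96265.
Equity: weight = 6756/12227.96265 = 0.5525; cost = 14%.
Bonds outstanding: weight = 5471.96265/12227.96265 = 0.4475; after-tax cost = 7.56% × (1 − 38%) = 4.6872%.
WACC = 0.5525 × 14.0000% + 0.4475 × 4.6872% = 9.8326%.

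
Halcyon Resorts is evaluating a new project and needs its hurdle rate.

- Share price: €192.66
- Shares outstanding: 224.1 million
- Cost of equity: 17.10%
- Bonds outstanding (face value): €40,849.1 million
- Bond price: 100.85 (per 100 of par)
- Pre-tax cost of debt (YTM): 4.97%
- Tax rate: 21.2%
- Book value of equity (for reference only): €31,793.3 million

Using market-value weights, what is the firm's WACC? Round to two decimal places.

Market value of equity E = 192.66 × 224.1m = 43175.106m. Market value of debt D = 40849.1m × 100.85/100 = 41196.31735m.
Total capital V = 43175.106 + 41196.31735 = 84371.42335.
Equity: weight = 43175.106/84371.42335 = 0.5117; cost = 17.1%.
Bonds outstanding: weight = 41196.31735/84371.42335 = 0.4883; after-tax cost = 4.97% × (1 − 21.2%) = 3.9164%.
WACC = 0.5117 × 17.1000% + 0.4883 × 3.9164% = 10.6628%.

10.66%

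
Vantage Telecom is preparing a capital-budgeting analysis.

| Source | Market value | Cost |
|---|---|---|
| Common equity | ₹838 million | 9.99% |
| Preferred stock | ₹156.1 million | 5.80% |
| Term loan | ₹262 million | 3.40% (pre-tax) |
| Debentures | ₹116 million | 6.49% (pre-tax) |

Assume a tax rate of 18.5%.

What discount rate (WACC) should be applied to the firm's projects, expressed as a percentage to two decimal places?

7.74%

Total capital V = 838 + 156.1 + 262 + 116 = 1372.1.
Equity: weight = 838/1372.1 = 0.6107; cost = 9.99%.
Preferred: weight = 156.1/1372.1 = 0.1138; cost = 5.8%.
Term loan: weight = 262/1372.1 = 0.1909; after-tax cost = 3.4% × (1 − 18.5%) = 2.7710%.
Debentures: weight = 116/1372.1 = 0.0845; after-tax cost = 6.49% × (1 − 18.5%) = 5.2893%.
WACC = 0.6107 × 9.9900% + 0.1138 × 5.8000% + 0.1909 × 2.7710% + 0.0845 × 5.2893% = 7.7375%.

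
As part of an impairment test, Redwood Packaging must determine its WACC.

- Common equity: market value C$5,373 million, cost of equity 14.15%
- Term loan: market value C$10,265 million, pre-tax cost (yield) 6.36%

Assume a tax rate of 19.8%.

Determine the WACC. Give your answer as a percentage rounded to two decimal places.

Total capital V = 5373 + 10265 = 15638.
Equity: weight = 5373/15638 = 0.3436; cost = 14.15%.
Term loan: weight = 10265/15638 = 0.6564; after-tax cost = 6.36% × (1 − 19.8%) = 5.1007%.
WACC = 0.3436 × 14.1500% + 0.6564 × 5.1007% = 8.2099%.

8.21%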